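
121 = 121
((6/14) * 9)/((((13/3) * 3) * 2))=27/182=0.15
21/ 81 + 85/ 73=2806/ 1971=1.42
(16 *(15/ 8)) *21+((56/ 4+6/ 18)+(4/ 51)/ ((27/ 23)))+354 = 1374797/ 1377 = 998.40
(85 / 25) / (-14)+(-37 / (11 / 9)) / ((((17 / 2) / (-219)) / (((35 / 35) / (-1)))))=-10212959 / 13090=-780.21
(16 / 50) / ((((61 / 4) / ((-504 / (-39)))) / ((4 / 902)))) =10752 / 8941075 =0.00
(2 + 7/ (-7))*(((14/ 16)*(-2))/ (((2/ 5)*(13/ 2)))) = -35/ 52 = -0.67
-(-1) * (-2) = -2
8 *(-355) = -2840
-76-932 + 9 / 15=-5037 / 5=-1007.40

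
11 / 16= 0.69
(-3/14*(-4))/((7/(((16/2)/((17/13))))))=624/833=0.75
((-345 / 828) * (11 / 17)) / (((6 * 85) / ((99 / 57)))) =-121 / 131784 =-0.00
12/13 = 0.92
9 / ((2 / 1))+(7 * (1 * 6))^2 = 3537 / 2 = 1768.50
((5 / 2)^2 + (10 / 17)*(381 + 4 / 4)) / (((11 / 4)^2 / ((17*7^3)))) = 21547260 / 121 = 178076.53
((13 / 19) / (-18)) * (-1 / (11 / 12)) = 26 / 627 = 0.04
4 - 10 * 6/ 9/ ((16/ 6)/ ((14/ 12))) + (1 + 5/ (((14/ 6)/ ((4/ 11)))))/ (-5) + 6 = 31081/ 4620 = 6.73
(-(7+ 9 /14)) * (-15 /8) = 1605 /112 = 14.33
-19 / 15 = -1.27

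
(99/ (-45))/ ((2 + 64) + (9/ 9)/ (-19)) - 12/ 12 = -6474/ 6265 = -1.03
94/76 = 47/38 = 1.24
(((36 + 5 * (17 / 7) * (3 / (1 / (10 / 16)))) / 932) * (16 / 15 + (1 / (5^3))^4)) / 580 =857031253291 / 7390468750000000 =0.00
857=857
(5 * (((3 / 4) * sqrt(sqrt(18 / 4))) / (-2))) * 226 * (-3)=5085 * 2^(3 / 4) * sqrt(3) / 8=1851.54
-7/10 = -0.70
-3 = -3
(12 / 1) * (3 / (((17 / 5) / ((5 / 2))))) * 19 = 8550 / 17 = 502.94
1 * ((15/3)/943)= 5/943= 0.01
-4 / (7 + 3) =-2 / 5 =-0.40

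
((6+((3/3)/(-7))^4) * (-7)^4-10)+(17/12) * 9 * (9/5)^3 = 7235679/500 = 14471.36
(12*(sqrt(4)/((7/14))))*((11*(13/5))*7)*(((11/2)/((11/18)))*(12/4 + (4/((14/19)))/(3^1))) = 2079792/5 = 415958.40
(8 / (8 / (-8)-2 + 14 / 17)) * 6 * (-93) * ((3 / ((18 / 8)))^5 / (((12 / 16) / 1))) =34537472 / 2997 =11524.01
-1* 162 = -162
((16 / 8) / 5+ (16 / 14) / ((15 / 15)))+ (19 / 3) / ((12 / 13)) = 10589 / 1260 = 8.40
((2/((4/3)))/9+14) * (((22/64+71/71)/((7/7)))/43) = 85/192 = 0.44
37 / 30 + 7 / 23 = 1061 / 690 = 1.54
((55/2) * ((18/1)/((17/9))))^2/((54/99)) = 72772425/578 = 125903.85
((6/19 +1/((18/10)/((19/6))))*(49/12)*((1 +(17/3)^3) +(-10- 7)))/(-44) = -467462401/14626656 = -31.96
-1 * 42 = -42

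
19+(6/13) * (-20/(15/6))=199/13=15.31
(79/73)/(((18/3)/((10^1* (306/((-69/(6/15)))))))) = -5372/1679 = -3.20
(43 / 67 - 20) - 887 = -60726 / 67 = -906.36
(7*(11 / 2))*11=847 / 2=423.50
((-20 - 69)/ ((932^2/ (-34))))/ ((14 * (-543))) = -1513/ 3301639824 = -0.00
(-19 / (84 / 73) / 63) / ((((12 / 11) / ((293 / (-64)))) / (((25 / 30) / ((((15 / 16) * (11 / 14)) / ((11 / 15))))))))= 4470301 / 4898880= 0.91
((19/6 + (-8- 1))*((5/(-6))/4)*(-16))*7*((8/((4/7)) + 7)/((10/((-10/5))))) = 1715/3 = 571.67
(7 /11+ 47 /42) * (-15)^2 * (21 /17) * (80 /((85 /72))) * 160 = 5289995.60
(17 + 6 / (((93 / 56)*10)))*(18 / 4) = 24219 / 310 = 78.13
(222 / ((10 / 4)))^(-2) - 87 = -17150807 / 197136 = -87.00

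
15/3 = 5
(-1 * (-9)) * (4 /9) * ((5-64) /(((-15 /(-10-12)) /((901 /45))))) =-4677992 /675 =-6930.36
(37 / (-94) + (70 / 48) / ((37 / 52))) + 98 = 519905 / 5217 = 99.66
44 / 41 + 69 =2873 / 41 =70.07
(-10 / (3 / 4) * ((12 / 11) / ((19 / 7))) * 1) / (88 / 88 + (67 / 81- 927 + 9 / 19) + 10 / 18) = 90720 / 15644827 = 0.01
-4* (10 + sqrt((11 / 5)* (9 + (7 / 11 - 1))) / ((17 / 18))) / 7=-40 / 7 - 72* sqrt(19) / 119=-8.35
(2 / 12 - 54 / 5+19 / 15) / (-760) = 281 / 22800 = 0.01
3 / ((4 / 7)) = 21 / 4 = 5.25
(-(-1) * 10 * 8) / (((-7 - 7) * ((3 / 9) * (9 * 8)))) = -5 / 21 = -0.24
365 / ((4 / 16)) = 1460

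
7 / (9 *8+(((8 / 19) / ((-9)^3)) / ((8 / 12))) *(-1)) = 32319 / 332428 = 0.10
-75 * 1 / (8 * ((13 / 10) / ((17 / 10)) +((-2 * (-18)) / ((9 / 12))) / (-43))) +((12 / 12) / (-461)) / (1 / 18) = 25237317 / 947816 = 26.63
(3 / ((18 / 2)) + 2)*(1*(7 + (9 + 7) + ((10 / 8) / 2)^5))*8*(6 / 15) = 1765841 / 10240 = 172.45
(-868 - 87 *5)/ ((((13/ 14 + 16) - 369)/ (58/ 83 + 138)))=513.32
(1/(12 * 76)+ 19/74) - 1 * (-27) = 919789/33744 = 27.26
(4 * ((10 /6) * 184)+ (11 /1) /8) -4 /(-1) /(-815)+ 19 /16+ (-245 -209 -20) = 29544373 /39120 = 755.22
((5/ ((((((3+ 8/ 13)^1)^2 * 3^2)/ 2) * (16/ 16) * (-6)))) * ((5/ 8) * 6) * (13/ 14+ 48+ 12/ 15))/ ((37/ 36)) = -2941445/ 1144262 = -2.57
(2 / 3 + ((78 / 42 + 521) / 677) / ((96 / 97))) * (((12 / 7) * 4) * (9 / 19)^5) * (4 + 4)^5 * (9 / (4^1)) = 1433010640306176 / 82139632127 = 17446.03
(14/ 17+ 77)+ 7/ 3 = 4088/ 51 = 80.16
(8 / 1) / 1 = 8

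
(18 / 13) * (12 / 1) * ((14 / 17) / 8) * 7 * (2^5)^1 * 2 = 169344 / 221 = 766.26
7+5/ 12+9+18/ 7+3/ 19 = 30557/ 1596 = 19.15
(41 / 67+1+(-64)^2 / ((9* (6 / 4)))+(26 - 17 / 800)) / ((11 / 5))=479020447 / 3183840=150.45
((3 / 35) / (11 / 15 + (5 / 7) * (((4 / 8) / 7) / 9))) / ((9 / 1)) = 42 / 3259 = 0.01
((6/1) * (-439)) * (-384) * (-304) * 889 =-273352052736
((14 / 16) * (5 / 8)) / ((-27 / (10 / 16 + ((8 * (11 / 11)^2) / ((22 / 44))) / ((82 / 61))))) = -143815 / 566784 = -0.25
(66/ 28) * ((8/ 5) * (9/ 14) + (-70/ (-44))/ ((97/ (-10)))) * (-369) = -35741709/ 47530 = -751.98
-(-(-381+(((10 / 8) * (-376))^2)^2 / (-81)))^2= -2381131678013759221321 / 6561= -362922066455381682.87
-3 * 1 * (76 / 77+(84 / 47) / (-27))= -29992 / 10857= -2.76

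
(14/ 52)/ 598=0.00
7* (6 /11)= 42 /11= 3.82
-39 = -39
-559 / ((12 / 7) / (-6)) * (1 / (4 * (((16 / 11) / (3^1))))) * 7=903903 / 128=7061.74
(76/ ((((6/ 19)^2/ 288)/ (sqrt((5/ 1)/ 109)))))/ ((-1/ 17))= -3731296 * sqrt(545)/ 109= -799155.80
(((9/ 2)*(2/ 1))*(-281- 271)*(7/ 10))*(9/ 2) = -78246/ 5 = -15649.20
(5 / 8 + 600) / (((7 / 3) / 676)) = 2436135 / 14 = 174009.64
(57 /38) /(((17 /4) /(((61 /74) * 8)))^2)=1428864 /395641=3.61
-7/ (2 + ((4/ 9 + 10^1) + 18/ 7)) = -0.47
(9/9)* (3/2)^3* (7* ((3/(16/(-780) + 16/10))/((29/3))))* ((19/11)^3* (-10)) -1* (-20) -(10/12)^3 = -40314549815/183422448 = -219.79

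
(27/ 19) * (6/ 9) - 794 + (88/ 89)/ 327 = -438522332/ 552957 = -793.05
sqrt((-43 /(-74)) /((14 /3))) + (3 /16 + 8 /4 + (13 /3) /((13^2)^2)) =sqrt(33411) /518 + 230701 /105456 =2.54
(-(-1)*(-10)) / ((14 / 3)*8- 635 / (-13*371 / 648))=-72345 / 887308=-0.08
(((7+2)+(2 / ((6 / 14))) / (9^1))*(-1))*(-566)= 145462 / 27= 5387.48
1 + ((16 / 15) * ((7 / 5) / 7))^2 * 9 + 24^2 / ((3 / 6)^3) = 2880881 / 625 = 4609.41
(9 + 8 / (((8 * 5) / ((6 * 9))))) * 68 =6732 / 5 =1346.40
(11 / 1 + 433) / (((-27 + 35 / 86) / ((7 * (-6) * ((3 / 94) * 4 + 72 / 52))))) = 1481844672 / 1397357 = 1060.46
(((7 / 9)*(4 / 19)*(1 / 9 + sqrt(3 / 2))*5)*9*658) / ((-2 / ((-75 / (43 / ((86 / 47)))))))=49000 / 57 + 73500*sqrt(6) / 19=10335.31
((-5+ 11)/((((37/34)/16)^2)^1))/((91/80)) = 142049280/124579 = 1140.23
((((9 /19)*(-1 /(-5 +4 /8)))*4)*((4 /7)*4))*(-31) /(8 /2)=-992 /133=-7.46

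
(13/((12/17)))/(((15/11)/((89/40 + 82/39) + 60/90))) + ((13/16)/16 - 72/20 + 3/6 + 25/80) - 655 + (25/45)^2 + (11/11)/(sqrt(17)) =-305844707/518400 + sqrt(17)/17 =-589.74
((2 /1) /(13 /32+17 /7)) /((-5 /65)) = -5824 /635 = -9.17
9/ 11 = 0.82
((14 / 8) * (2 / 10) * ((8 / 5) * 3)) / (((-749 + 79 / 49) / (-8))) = 8232 / 457775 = 0.02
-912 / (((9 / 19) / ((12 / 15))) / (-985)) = 1517162.67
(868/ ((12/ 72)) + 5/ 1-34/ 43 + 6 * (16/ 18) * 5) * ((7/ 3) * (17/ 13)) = 15985.29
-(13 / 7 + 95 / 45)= -250 / 63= -3.97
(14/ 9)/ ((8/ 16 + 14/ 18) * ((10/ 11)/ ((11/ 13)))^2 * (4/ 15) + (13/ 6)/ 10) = 12298440/ 4822597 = 2.55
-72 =-72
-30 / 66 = -5 / 11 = -0.45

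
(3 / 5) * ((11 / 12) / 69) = 11 / 1380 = 0.01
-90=-90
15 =15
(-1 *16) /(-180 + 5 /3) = 48 /535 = 0.09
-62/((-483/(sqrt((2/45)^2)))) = 124/21735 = 0.01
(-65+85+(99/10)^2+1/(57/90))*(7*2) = 1590533/950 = 1674.25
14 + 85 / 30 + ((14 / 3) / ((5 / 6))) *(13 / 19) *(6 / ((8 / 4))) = 16147 / 570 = 28.33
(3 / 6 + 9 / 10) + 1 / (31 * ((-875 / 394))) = 1.39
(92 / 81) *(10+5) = 460 / 27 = 17.04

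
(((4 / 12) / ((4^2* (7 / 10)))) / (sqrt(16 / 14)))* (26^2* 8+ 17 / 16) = 432725* sqrt(14) / 10752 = 150.59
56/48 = 7/6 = 1.17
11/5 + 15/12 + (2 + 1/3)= 347/60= 5.78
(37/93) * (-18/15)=-74/155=-0.48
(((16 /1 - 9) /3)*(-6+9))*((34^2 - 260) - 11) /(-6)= -2065 /2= -1032.50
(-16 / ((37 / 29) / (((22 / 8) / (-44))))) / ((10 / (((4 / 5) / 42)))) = 29 / 19425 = 0.00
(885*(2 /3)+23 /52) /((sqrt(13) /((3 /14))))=92109*sqrt(13) /9464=35.09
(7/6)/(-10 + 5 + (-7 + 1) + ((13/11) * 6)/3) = -77/570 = -0.14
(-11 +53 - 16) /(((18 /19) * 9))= 247 /81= 3.05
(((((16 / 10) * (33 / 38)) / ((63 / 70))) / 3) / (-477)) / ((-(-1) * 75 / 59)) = -5192 / 6117525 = -0.00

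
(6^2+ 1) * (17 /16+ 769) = 455877 /16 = 28492.31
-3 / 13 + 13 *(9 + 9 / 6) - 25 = 2893 / 26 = 111.27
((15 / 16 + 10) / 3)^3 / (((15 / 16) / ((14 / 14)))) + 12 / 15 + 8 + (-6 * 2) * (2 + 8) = -6169841 / 103680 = -59.51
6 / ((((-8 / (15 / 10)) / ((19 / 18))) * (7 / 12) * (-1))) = 2.04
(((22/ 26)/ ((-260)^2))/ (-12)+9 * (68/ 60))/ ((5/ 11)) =1183216199/ 52728000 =22.44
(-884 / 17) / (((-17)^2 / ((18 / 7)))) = -936 / 2023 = -0.46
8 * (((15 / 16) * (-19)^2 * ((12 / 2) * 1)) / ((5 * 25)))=3249 / 25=129.96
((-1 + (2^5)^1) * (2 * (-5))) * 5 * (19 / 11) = -29450 / 11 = -2677.27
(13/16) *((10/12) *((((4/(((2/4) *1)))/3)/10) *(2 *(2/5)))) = 13/90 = 0.14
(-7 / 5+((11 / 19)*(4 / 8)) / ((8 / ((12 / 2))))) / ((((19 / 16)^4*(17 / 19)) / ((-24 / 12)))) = 14729216 / 11077285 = 1.33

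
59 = 59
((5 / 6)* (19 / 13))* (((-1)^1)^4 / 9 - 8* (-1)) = 6935 / 702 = 9.88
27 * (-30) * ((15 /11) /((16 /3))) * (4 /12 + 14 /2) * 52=-78975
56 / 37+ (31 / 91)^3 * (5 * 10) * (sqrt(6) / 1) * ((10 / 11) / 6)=7447750 * sqrt(6) / 24867843+ 56 / 37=2.25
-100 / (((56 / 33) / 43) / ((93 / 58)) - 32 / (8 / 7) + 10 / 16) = 105573600 / 28874789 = 3.66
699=699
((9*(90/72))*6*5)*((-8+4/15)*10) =-26100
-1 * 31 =-31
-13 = -13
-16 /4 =-4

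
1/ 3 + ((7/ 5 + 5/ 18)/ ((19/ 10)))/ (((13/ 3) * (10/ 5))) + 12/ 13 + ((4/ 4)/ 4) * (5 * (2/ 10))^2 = 1.61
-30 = -30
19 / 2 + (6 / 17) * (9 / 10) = 1669 / 170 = 9.82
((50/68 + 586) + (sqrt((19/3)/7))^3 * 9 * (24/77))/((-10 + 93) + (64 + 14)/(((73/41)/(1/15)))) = 166440 * sqrt(399)/118325053 + 7281385/1066274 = 6.86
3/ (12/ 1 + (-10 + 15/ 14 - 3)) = 42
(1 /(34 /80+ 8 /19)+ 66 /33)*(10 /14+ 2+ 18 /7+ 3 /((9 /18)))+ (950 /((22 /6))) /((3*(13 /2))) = 49.20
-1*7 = -7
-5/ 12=-0.42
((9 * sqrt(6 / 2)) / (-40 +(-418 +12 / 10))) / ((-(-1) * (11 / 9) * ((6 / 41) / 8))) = -1.53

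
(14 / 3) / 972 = 0.00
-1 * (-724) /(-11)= -724 /11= -65.82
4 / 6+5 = 17 / 3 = 5.67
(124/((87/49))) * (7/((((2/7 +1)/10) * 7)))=425320/783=543.19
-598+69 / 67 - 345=-63112 / 67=-941.97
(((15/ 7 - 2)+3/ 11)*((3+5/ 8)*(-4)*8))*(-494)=1833728/ 77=23814.65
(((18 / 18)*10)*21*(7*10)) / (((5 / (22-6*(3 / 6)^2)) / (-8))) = -482160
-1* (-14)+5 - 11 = 8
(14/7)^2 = 4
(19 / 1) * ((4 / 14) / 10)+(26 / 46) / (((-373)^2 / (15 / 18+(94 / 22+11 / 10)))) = 2006472493 / 3695961885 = 0.54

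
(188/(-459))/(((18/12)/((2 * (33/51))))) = -8272/23409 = -0.35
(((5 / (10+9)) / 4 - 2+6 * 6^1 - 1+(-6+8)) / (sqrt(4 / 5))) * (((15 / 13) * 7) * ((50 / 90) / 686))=5125 * sqrt(5) / 44688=0.26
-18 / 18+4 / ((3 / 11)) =41 / 3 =13.67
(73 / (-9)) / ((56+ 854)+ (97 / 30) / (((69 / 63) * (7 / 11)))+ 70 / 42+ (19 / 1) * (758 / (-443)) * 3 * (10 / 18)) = -7437970 / 790574679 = -0.01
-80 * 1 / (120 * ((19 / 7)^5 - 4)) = -33614 / 7226613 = -0.00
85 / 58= 1.47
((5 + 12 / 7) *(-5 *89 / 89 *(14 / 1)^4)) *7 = -9027760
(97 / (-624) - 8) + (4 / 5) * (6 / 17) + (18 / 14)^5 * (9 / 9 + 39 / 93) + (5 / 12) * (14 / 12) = -198993656369 / 82904225040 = -2.40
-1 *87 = -87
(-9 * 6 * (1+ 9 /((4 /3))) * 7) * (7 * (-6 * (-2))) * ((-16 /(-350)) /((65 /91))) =-1968624 /125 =-15748.99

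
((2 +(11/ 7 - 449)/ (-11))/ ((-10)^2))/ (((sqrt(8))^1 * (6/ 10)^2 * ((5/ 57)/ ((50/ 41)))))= 156085 * sqrt(2)/ 37884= 5.83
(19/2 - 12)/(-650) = 1/260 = 0.00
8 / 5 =1.60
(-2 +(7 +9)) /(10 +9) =14 /19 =0.74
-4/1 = -4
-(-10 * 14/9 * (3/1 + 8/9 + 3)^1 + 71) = 2929/81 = 36.16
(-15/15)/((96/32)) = -1/3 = -0.33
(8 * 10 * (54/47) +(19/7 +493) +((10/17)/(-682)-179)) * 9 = 7014071142/1907213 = 3677.65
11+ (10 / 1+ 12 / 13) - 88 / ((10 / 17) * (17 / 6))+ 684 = 42453 / 65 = 653.12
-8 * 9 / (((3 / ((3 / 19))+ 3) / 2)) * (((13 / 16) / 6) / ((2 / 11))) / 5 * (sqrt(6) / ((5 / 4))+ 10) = -39 / 4-39 * sqrt(6) / 50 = -11.66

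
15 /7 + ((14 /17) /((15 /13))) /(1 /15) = 1529 /119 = 12.85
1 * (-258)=-258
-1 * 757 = -757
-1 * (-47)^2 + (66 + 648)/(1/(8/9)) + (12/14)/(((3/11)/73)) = -28243/21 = -1344.90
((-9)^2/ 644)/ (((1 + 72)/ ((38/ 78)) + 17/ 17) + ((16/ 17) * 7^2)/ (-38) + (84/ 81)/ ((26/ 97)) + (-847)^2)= 0.00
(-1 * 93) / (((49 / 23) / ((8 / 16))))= -2139 / 98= -21.83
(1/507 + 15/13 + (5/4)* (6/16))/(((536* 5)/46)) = 606211/21740160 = 0.03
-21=-21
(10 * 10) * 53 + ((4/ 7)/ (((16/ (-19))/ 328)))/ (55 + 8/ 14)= 2060142/ 389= 5295.99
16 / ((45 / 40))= 128 / 9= 14.22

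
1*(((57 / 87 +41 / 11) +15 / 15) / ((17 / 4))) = 404 / 319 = 1.27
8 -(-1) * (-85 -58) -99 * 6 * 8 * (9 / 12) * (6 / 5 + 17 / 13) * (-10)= 1160109 / 13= 89239.15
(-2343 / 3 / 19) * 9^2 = -63261 / 19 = -3329.53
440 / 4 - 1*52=58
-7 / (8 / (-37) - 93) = 259 / 3449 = 0.08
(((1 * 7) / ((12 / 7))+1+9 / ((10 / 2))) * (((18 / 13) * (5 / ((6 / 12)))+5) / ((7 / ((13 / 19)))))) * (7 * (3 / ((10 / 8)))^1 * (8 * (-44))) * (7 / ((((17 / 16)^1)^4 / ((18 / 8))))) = -7352741265408 / 7934495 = -926680.43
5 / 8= 0.62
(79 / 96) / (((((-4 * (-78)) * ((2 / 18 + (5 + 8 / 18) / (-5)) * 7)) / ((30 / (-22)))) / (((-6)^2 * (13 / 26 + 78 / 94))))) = 6665625 / 264968704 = 0.03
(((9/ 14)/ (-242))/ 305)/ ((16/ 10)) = -9/ 1653344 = -0.00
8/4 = 2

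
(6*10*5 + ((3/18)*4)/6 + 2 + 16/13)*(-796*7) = -197755852/117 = -1690220.96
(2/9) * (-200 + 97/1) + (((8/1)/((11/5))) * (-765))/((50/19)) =-106918/99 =-1079.98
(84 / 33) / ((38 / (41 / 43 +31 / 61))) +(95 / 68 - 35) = -33.51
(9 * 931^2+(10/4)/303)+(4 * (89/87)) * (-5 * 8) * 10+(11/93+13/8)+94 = 5665354914887/726392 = 7799307.97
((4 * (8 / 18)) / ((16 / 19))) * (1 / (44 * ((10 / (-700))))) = -665 / 198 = -3.36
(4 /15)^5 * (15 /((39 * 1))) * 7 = 7168 /1974375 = 0.00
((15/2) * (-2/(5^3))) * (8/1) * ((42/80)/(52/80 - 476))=84/79225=0.00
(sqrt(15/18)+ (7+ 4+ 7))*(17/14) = 17*sqrt(30)/84+ 153/7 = 22.97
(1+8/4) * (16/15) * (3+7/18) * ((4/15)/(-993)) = -0.00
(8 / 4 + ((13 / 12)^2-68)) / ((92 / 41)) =-382735 / 13248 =-28.89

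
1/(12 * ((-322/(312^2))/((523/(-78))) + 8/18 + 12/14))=571116/8923669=0.06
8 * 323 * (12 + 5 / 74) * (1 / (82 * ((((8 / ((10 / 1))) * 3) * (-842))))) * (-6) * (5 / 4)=7210975 / 5109256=1.41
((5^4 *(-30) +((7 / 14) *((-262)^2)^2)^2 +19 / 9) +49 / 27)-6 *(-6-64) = 149869791594442289644 / 27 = 5550733022016381097.93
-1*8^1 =-8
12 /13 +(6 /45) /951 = 171206 /185445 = 0.92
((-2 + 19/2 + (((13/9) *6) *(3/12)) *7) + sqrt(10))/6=sqrt(10)/6 + 34/9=4.30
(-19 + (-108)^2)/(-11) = -1058.64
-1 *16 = -16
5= 5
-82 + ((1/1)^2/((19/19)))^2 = -81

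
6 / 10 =3 / 5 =0.60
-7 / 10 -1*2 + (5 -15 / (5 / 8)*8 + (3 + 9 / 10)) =-929 / 5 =-185.80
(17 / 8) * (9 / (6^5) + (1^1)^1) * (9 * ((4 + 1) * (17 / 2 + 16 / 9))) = 13602125 / 13824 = 983.95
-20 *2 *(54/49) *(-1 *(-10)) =-21600/49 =-440.82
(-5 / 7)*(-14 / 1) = 10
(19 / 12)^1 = 19 / 12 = 1.58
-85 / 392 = -0.22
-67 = -67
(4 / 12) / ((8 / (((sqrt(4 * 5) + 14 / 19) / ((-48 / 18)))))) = -sqrt(5) / 32 - 7 / 608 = -0.08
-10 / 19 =-0.53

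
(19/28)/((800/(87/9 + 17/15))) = 513/56000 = 0.01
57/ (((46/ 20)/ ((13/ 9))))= 2470/ 69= 35.80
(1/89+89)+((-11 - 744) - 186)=-75827/89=-851.99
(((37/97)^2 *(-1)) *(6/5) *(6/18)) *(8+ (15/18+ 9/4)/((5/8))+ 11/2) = -757057/705675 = -1.07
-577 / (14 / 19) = -10963 / 14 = -783.07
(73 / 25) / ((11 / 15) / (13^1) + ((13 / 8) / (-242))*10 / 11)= 30314856 / 522265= 58.04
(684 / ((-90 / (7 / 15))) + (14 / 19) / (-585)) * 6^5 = -170360064 / 6175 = -27588.67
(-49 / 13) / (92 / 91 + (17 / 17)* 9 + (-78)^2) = -343 / 554555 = -0.00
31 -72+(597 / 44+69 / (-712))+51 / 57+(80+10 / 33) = 23959147 / 446424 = 53.67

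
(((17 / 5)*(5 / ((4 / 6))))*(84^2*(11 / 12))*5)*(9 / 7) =1060290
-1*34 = -34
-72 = -72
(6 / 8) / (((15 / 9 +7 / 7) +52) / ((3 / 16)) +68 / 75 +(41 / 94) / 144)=253800 / 98970241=0.00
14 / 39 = 0.36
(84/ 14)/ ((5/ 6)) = 36/ 5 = 7.20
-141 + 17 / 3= -135.33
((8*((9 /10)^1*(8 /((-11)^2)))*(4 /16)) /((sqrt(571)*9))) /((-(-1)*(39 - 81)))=-4*sqrt(571) /7254555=-0.00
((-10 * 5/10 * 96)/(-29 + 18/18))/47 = 120/329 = 0.36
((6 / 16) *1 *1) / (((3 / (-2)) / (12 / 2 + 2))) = -2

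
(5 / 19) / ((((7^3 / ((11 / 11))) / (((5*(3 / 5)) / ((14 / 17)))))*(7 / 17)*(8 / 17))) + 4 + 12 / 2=51166975 / 5109328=10.01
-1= -1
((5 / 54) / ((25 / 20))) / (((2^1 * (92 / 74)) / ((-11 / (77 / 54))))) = -37 / 161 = -0.23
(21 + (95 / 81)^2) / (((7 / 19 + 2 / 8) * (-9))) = -11157256 / 2775303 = -4.02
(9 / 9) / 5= 1 / 5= 0.20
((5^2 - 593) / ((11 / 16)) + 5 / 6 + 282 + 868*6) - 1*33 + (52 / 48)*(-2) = 152773 / 33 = 4629.48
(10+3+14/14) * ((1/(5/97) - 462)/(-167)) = 30982/835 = 37.10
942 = 942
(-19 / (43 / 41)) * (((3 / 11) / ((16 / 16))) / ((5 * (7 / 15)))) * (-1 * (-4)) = -28044 / 3311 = -8.47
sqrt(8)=2*sqrt(2)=2.83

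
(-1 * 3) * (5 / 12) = -5 / 4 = -1.25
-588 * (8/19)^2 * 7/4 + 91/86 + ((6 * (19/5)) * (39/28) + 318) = 168.39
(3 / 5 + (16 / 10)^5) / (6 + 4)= 1.11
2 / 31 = 0.06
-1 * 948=-948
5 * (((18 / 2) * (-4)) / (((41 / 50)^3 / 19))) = -427500000 / 68921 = -6202.75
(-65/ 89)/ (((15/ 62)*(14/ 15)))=-2015/ 623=-3.23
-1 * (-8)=8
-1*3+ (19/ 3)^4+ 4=130402/ 81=1609.90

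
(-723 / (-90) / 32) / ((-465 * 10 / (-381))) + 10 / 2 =7470607 / 1488000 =5.02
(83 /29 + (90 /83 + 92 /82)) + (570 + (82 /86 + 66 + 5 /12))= 32714570017 /50922492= 642.44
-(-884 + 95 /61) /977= 53829 /59597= 0.90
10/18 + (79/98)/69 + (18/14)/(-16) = 79015/162288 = 0.49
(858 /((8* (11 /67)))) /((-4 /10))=-13065 /8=-1633.12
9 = 9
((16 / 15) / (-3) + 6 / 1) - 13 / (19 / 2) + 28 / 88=4.59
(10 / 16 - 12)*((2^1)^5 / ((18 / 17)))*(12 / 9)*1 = -12376 / 27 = -458.37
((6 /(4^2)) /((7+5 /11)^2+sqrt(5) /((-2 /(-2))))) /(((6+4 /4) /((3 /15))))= 610203 /3159727970-43923*sqrt(5) /12638911880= 0.00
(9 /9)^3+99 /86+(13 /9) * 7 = 9491 /774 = 12.26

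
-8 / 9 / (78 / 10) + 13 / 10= 4163 / 3510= 1.19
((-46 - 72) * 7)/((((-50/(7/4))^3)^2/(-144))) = 437301333/2000000000000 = 0.00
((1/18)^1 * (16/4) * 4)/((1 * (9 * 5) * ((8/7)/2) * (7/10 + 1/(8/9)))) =112/5913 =0.02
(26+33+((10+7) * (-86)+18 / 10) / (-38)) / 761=0.13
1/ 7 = 0.14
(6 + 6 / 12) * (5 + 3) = 52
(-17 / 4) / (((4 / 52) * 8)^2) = -2873 / 256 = -11.22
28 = 28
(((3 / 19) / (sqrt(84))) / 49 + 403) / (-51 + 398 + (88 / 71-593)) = -1.65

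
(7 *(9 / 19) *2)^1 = 126 / 19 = 6.63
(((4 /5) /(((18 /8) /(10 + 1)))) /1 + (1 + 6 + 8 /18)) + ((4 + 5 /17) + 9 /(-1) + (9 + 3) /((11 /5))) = 101857 /8415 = 12.10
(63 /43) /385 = 0.00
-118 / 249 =-0.47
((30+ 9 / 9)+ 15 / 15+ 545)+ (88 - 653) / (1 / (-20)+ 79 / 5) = 34091 / 63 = 541.13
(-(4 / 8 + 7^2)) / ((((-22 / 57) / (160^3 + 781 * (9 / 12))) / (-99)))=-52013325121.31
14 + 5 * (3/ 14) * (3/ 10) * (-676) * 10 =-15112/ 7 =-2158.86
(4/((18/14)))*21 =196/3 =65.33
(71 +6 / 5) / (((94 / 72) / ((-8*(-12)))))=1247616 / 235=5309.00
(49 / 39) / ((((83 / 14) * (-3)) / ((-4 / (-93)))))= -2744 / 903123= -0.00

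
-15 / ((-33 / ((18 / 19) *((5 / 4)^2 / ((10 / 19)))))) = 225 / 176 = 1.28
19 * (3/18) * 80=760/3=253.33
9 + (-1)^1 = 8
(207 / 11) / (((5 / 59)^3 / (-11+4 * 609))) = 4123804941 / 55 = 74978271.65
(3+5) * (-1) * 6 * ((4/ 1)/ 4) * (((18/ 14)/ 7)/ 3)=-144/ 49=-2.94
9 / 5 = 1.80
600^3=216000000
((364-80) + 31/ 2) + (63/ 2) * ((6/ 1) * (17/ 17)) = 977/ 2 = 488.50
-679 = -679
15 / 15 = 1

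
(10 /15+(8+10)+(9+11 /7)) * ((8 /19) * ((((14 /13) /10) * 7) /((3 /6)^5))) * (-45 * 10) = -33008640 /247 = -133638.22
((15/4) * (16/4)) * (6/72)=5/4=1.25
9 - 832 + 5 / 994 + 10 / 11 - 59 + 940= 644167 / 10934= 58.91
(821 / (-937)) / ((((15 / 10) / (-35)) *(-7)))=-8210 / 2811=-2.92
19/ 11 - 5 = -36/ 11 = -3.27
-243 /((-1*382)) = 243 /382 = 0.64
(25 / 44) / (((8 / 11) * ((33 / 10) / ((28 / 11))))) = 875 / 1452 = 0.60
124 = 124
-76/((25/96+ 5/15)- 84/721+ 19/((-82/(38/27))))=-277299072/551455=-502.85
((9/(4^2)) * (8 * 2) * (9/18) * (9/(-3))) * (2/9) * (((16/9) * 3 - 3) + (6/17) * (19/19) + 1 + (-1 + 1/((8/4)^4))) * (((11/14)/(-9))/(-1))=-0.72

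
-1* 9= -9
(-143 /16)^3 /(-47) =15.19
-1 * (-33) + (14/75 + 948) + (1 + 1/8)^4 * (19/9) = 302459369/307200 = 984.57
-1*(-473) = 473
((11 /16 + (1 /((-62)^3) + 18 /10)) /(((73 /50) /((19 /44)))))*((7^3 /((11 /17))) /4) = 97.50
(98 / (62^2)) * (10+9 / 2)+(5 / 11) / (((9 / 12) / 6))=169391 / 42284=4.01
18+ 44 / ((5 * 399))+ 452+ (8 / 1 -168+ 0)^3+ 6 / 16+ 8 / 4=-65364620543 / 15960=-4095527.60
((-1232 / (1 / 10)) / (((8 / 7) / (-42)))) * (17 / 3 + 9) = 6640480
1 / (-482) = -1 / 482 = -0.00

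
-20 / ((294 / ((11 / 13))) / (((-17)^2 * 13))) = -31790 / 147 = -216.26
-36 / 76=-0.47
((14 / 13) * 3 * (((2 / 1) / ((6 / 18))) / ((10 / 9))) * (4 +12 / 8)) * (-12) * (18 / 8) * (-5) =168399 / 13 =12953.77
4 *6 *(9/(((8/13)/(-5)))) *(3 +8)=-19305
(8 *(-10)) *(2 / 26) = -80 / 13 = -6.15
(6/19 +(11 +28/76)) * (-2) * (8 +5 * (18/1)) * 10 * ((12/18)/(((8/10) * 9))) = -362600/171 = -2120.47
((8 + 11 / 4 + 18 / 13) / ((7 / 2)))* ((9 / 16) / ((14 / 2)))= 5679 / 20384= 0.28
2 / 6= 1 / 3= 0.33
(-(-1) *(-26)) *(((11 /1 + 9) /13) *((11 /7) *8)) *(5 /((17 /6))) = -105600 /119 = -887.39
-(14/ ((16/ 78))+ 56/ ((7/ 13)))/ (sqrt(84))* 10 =-3445* sqrt(21)/ 84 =-187.94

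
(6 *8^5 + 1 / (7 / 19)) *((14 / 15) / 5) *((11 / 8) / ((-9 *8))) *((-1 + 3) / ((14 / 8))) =-605561 / 756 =-801.01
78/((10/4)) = 156/5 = 31.20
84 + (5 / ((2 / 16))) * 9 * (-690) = -248316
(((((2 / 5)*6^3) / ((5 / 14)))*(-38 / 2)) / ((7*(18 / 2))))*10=-3648 / 5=-729.60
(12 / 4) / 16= 3 / 16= 0.19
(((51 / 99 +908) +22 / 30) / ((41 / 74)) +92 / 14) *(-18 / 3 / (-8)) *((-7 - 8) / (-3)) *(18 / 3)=117036987 / 3157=37072.22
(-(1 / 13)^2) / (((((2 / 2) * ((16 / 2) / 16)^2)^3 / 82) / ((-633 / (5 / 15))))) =9965952 / 169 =58970.13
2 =2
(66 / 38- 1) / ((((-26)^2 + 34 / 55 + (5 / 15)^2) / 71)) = 492030 / 6364639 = 0.08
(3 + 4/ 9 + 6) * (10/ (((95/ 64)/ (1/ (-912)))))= -680/ 9747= -0.07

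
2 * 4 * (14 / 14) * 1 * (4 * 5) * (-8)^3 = -81920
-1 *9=-9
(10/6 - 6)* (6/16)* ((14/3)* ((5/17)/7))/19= -65/3876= -0.02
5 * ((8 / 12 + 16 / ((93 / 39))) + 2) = 4360 / 93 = 46.88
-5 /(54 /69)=-115 /18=-6.39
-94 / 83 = -1.13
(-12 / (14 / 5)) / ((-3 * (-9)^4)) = 10 / 45927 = 0.00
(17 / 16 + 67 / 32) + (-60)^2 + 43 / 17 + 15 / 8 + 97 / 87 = 170791399 / 47328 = 3608.68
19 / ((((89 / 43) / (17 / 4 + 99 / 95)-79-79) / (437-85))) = -289165712 / 6814457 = -42.43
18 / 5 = 3.60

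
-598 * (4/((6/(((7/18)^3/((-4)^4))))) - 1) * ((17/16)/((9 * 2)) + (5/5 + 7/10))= 339170906243/322486272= 1051.74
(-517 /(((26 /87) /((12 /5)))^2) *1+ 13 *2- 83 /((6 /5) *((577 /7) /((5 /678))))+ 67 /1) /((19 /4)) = -329742833096633 /47106092475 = -7000.00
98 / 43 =2.28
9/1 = 9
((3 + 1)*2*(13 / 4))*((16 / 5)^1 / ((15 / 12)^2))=6656 / 125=53.25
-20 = -20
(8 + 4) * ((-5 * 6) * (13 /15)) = -312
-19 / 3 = -6.33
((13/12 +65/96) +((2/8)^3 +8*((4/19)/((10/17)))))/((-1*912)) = -84619/16634880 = -0.01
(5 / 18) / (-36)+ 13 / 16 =1043 / 1296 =0.80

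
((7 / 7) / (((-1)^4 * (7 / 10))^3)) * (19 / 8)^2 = 45125 / 2744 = 16.44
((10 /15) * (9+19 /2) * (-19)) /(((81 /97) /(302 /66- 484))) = 1078849811 /8019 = 134536.70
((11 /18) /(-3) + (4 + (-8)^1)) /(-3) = 227 /162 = 1.40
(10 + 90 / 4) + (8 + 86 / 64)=1339 / 32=41.84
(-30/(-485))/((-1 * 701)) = -6/67997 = -0.00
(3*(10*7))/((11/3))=630/11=57.27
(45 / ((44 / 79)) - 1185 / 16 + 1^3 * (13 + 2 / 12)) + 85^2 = 3825307 / 528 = 7244.90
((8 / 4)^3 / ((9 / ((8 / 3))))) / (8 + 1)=64 / 243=0.26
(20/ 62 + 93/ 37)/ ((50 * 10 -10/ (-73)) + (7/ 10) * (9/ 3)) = 2374690/ 420528051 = 0.01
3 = 3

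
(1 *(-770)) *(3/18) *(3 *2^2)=-1540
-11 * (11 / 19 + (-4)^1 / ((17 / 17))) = 715 / 19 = 37.63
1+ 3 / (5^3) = 128 / 125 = 1.02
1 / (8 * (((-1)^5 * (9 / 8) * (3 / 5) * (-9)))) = 0.02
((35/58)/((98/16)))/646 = 10/65569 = 0.00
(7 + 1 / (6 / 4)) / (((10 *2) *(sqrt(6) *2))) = 23 *sqrt(6) / 720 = 0.08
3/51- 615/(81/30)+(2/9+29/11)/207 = -79328146/348381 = -227.71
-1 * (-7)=7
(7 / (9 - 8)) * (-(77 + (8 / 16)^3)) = -4319 / 8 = -539.88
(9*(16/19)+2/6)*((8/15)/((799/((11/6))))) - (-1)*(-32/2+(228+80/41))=17978457424/84026835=213.96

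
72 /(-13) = -72 /13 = -5.54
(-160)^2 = 25600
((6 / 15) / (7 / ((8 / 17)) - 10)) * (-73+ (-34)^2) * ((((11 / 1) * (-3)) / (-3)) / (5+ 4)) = 63536 / 585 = 108.61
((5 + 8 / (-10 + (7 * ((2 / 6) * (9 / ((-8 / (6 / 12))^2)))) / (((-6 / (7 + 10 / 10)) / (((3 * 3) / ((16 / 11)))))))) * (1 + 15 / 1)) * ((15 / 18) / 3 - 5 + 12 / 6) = -6072472 / 32799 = -185.14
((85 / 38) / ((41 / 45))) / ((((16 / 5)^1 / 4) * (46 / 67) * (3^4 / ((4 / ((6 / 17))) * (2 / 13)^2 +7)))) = 524651875 / 1308084336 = 0.40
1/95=0.01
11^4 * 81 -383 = 1185538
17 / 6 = 2.83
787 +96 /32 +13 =803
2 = 2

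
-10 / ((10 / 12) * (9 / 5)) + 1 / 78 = -173 / 26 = -6.65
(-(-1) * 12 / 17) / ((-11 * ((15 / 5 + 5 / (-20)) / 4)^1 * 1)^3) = -0.00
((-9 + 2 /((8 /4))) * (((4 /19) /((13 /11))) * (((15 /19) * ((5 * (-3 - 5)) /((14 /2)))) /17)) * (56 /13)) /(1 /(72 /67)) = 121651200 /69489251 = 1.75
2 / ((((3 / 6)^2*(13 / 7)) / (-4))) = -224 / 13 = -17.23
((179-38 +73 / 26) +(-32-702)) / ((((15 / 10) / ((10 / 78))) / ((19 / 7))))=-161975 / 1183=-136.92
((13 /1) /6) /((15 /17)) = 221 /90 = 2.46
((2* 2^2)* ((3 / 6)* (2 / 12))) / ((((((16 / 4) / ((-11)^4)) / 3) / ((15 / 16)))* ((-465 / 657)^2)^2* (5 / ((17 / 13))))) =1717581588613011 / 240115460000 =7153.15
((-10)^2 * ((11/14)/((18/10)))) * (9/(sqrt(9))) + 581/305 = 132.86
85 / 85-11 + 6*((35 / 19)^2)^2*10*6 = 538921790 / 130321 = 4135.34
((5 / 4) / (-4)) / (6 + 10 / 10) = -0.04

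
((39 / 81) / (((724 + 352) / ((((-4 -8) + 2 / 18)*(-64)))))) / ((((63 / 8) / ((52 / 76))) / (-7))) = -2314624 / 11177757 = -0.21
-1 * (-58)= 58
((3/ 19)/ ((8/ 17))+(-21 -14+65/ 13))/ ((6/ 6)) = -4509/ 152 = -29.66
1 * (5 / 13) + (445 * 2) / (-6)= -5770 / 39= -147.95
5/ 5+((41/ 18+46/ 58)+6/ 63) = 15223/ 3654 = 4.17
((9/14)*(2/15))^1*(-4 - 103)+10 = 29/35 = 0.83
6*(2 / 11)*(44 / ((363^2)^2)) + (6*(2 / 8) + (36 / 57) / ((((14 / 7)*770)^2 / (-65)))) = 161648310595097 / 107766783833940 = 1.50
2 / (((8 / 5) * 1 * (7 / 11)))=55 / 28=1.96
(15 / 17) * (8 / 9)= 40 / 51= 0.78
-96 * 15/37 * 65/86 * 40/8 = -234000/1591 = -147.08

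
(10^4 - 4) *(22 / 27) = 73304 / 9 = 8144.89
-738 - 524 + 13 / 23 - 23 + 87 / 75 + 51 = -1232.27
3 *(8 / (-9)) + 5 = 7 / 3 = 2.33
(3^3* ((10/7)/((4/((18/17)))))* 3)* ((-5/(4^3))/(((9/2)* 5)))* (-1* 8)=405/476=0.85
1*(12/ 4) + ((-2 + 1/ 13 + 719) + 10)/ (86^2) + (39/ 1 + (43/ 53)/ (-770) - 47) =-4809349411/ 980949970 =-4.90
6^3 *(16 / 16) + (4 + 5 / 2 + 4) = 453 / 2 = 226.50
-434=-434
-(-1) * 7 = 7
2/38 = 1/19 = 0.05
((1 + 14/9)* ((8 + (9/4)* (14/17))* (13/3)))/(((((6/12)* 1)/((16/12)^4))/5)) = 128211200/37179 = 3448.48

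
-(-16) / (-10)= -8 / 5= -1.60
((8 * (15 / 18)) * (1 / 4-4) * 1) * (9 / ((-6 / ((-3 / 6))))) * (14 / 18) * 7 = -1225 / 12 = -102.08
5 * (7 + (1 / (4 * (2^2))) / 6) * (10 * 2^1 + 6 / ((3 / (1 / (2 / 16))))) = 10095 / 8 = 1261.88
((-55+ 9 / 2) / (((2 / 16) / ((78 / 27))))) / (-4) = 2626 / 9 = 291.78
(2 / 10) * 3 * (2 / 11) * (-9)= -54 / 55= -0.98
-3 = -3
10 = 10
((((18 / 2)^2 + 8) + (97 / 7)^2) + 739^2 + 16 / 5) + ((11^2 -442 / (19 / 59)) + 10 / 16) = 20301546843 / 37240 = 545154.32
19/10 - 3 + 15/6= 7/5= 1.40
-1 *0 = 0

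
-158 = -158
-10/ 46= -5/ 23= -0.22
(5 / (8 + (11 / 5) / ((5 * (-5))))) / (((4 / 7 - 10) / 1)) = -4375 / 65274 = -0.07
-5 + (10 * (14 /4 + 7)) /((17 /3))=13.53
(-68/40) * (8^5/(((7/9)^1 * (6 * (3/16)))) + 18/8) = -17826863/280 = -63667.37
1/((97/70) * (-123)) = -70/11931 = -0.01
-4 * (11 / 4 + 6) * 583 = -20405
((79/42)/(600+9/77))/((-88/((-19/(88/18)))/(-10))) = -7505/5421856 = -0.00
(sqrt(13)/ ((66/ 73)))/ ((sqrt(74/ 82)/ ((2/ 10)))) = 73 * sqrt(19721)/ 12210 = 0.84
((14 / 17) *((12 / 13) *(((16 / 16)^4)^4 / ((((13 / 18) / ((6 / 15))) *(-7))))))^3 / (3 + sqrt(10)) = 1934917632 / 2964264077125- 644972544 *sqrt(10) / 2964264077125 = -0.00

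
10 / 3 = 3.33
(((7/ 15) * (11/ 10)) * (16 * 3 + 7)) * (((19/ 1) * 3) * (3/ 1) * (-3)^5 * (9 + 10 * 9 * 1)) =-1161447903/ 10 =-116144790.30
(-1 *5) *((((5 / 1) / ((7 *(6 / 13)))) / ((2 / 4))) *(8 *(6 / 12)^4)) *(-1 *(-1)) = -325 / 42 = -7.74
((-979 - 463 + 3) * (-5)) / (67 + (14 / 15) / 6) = 323775 / 3022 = 107.14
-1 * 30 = -30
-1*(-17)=17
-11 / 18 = -0.61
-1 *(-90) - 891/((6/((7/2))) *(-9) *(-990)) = 10793/120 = 89.94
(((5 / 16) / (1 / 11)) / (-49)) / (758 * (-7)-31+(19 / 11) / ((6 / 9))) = 0.00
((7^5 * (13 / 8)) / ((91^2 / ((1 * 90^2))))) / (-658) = -99225 / 2444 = -40.60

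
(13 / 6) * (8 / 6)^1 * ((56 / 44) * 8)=2912 / 99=29.41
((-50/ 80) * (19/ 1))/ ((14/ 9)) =-855/ 112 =-7.63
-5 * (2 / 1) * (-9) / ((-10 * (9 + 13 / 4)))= -36 / 49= -0.73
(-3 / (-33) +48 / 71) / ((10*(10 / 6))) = 0.05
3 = 3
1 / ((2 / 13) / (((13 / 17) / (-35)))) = -169 / 1190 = -0.14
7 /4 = 1.75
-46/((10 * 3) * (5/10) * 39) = -46/585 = -0.08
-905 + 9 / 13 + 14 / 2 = -11665 / 13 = -897.31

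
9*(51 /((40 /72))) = 4131 /5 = 826.20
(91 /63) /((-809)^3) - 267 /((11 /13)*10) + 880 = 444738458828539 /524180377710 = 848.45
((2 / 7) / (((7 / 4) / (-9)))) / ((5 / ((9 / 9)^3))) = -72 / 245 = -0.29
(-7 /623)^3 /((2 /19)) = -19 /1409938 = -0.00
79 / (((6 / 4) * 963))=0.05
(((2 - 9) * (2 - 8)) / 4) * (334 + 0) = 3507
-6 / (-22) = 3 / 11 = 0.27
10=10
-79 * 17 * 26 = -34918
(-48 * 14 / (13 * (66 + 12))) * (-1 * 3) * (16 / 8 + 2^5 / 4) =3360 / 169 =19.88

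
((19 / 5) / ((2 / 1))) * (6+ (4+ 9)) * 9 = 3249 / 10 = 324.90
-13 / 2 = -6.50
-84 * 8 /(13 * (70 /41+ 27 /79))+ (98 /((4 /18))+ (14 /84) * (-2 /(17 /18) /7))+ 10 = 4371080951 /10267439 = 425.72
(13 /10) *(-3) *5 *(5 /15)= -13 /2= -6.50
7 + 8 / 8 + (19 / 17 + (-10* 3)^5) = -413099845 / 17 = -24299990.88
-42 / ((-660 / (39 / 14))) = 39 / 220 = 0.18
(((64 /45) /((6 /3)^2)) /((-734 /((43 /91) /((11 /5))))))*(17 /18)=-2924 /29756727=-0.00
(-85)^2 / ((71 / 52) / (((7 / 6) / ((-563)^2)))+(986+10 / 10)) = 1314950 / 67694031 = 0.02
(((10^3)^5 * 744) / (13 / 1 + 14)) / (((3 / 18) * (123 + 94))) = 761904761904761.90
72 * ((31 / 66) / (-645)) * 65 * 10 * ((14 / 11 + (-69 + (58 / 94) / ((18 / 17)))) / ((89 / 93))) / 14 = 78062135710 / 457047129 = 170.80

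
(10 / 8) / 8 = 0.16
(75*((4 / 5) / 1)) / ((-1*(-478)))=30 / 239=0.13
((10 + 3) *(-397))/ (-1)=5161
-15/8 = -1.88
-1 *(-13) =13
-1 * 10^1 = -10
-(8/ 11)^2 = -64/ 121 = -0.53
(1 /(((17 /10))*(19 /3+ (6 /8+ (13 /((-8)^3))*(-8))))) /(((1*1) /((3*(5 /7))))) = 28800 /166481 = 0.17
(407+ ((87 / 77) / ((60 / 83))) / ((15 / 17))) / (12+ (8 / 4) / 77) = 9442619 / 277800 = 33.99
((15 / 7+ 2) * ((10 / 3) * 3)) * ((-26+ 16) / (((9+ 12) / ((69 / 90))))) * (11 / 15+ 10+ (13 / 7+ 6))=-2603968 / 9261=-281.18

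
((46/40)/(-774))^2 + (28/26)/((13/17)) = 57032124601/40497537600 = 1.41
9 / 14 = 0.64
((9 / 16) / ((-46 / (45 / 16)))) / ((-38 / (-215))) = -87075 / 447488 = -0.19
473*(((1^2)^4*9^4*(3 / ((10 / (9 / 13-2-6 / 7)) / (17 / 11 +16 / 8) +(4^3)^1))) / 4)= 5502244869 / 148216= 37123.15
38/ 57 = 2/ 3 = 0.67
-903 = -903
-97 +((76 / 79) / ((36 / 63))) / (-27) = -207034 / 2133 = -97.06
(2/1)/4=1/2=0.50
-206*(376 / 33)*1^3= -2347.15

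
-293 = -293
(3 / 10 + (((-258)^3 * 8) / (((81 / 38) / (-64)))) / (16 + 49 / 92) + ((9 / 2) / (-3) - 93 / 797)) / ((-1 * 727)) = -343203.62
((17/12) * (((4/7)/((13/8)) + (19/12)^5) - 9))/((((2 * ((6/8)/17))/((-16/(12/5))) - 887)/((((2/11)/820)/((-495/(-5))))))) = -0.00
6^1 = 6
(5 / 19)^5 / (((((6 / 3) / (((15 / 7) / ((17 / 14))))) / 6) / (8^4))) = 1152000000 / 42093683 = 27.37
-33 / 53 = -0.62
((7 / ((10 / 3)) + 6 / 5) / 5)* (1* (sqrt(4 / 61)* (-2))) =-66* sqrt(61) / 1525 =-0.34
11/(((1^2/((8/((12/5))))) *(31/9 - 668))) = -330/5981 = -0.06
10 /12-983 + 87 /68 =-980.89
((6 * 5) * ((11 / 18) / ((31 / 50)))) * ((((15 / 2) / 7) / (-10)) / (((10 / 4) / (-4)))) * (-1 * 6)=-6600 / 217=-30.41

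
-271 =-271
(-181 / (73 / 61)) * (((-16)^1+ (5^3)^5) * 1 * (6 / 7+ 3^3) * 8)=-525633544646291640 / 511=-1028637073671803.60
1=1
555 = 555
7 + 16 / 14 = 57 / 7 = 8.14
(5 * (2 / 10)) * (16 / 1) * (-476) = -7616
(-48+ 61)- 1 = 12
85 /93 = 0.91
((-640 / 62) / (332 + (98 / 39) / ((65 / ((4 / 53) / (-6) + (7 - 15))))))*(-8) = 9921600 / 39850717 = 0.25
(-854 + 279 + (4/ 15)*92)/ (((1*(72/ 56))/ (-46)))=2658754/ 135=19694.47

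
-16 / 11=-1.45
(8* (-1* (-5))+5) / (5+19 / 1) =15 / 8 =1.88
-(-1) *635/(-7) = -635/7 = -90.71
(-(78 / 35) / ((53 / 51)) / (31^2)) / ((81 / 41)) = -18122 / 16043895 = -0.00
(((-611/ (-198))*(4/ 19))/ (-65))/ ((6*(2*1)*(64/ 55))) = -47/ 65664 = -0.00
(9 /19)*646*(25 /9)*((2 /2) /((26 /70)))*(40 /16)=74375 /13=5721.15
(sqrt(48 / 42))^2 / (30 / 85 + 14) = 34 / 427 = 0.08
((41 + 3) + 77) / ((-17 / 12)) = -1452 / 17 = -85.41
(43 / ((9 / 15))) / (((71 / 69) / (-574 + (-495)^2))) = 1208810195 / 71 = 17025495.70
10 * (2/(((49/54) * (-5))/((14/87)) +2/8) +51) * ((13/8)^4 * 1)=3658235685/1030144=3551.19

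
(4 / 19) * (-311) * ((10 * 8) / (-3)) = 99520 / 57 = 1745.96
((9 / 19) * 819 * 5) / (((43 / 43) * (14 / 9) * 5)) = 9477 / 38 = 249.39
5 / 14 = 0.36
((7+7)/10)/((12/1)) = 7/60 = 0.12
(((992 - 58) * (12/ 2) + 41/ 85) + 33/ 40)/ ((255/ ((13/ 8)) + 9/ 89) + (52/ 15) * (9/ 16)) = 4410031613/ 125074542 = 35.26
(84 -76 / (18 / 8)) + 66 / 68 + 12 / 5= 81997 / 1530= 53.59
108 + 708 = 816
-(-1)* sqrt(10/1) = sqrt(10) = 3.16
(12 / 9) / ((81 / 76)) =304 / 243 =1.25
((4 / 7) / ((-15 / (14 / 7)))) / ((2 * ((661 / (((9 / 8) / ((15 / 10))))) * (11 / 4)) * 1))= -4 / 254485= -0.00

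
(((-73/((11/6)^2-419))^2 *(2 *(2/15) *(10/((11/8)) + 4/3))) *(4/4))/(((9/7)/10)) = 1356038656/2462805059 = 0.55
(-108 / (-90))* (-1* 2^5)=-192 / 5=-38.40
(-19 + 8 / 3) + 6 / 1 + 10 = -1 / 3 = -0.33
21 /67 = 0.31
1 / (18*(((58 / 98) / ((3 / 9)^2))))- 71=-333509 / 4698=-70.99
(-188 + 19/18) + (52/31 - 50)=-131279/558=-235.27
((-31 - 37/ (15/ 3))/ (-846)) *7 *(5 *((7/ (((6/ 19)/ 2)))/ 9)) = 29792/ 3807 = 7.83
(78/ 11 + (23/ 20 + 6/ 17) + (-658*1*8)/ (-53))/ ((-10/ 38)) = -406425827/ 991100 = -410.08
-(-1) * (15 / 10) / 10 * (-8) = -6 / 5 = -1.20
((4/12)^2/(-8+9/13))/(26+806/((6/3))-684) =13/218025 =0.00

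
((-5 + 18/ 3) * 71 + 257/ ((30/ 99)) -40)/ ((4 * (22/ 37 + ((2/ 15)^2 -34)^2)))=3293328375/ 17313459536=0.19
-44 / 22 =-2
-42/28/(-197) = 3/394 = 0.01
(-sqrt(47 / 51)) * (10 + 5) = -5 * sqrt(2397) / 17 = -14.40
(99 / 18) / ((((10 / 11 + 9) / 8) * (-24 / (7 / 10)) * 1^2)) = -847 / 6540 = -0.13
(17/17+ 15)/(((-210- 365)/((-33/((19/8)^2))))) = 33792/207575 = 0.16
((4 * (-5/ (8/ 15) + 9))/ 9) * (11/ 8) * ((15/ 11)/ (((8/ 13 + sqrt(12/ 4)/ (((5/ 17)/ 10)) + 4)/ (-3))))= 0.01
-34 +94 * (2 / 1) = 154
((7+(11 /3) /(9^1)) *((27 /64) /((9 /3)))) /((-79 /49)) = -0.65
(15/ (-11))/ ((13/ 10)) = -1.05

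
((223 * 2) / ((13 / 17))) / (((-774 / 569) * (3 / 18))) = -4314158 / 1677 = -2572.55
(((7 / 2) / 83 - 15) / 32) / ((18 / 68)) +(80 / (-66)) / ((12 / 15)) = -862721 / 262944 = -3.28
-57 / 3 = -19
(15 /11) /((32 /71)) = 1065 /352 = 3.03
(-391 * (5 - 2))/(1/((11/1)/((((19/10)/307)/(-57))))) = 118836630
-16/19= -0.84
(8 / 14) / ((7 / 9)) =36 / 49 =0.73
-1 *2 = -2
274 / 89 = 3.08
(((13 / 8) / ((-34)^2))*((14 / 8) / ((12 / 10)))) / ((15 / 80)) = 455 / 41616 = 0.01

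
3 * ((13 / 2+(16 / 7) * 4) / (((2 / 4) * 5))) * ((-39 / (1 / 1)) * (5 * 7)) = -25623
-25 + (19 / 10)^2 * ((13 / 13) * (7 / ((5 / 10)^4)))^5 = 1590513368463 / 25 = 63620534738.52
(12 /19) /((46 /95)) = 30 /23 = 1.30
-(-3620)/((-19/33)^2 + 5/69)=8961.27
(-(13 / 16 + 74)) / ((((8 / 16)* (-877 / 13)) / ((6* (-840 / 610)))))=-18.33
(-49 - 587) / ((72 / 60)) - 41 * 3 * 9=-1637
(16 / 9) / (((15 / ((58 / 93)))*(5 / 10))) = 1856 / 12555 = 0.15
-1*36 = -36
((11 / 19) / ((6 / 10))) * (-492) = -9020 / 19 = -474.74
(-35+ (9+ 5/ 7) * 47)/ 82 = 2951/ 574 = 5.14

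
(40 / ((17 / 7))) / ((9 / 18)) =560 / 17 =32.94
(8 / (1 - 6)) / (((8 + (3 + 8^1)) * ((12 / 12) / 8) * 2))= -32 / 95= -0.34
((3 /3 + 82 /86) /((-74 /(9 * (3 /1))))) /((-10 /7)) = 3969 /7955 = 0.50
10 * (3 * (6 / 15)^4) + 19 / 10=667 / 250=2.67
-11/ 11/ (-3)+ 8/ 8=4/ 3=1.33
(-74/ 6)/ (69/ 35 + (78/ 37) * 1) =-47915/ 15849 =-3.02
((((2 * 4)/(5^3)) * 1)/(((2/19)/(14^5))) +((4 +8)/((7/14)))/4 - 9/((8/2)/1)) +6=163503371/500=327006.74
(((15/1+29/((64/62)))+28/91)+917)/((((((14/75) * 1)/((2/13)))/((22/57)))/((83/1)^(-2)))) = 109869925/2477504848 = 0.04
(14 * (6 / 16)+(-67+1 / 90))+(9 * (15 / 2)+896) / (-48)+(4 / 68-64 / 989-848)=-22511555837 / 24210720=-929.82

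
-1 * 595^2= -354025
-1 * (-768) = 768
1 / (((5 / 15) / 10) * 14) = 15 / 7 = 2.14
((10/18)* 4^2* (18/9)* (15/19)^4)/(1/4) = 3600000/130321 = 27.62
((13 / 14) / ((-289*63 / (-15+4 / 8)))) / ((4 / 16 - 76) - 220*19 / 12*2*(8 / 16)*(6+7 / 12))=-377 / 1207678402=-0.00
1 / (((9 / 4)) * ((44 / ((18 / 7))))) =2 / 77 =0.03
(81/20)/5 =81/100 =0.81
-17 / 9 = -1.89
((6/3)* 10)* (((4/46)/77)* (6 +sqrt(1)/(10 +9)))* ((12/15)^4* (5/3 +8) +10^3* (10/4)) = 37559392/109725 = 342.30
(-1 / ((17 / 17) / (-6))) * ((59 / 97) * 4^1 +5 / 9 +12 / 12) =6964 / 291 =23.93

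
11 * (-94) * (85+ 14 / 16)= -355179 / 4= -88794.75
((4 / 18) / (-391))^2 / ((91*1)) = 4 / 1126885851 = 0.00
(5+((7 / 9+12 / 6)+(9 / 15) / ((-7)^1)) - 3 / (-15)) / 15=2486 / 4725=0.53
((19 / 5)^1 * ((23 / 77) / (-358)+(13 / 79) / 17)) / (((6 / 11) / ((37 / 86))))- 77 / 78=-36146962063 / 37626938440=-0.96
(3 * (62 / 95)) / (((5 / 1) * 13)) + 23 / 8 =143513 / 49400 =2.91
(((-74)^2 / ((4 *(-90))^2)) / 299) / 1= 1369 / 9687600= 0.00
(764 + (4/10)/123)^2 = 220770299044/378225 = 583700.97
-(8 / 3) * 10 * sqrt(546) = -80 * sqrt(546) / 3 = -623.11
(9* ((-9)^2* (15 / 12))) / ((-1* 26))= -3645 / 104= -35.05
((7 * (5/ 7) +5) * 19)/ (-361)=-10/ 19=-0.53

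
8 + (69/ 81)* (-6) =26/ 9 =2.89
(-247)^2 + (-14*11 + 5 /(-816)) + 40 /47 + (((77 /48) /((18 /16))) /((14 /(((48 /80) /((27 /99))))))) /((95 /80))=1995527764531 /32790960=60856.03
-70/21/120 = -1/36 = -0.03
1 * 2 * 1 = 2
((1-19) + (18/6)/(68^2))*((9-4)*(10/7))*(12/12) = -2080725/16184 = -128.57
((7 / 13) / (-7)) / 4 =-1 / 52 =-0.02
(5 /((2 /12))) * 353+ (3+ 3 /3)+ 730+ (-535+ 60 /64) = 172639 /16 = 10789.94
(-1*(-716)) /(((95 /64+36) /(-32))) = -611.24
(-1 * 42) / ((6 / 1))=-7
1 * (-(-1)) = 1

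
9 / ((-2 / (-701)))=6309 / 2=3154.50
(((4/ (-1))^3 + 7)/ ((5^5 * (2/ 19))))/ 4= -1083/ 25000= -0.04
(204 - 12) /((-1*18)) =-32 /3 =-10.67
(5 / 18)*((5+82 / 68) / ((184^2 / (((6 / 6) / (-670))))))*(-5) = 1055 / 2776462848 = 0.00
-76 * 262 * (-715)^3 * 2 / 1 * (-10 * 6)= -873402146760000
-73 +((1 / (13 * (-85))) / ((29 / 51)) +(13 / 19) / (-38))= -99377481 / 1360970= -73.02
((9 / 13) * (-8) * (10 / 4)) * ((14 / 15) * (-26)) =336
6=6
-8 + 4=-4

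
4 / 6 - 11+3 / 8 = -239 / 24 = -9.96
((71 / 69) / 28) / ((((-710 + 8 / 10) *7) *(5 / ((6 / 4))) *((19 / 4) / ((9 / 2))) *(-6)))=71 / 202481328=0.00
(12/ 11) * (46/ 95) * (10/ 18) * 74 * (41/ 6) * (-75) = -6978200/ 627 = -11129.51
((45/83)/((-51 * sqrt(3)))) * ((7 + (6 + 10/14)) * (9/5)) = -864 * sqrt(3)/9877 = -0.15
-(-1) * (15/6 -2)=1/2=0.50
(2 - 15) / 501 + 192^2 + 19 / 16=295511135 / 8016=36865.16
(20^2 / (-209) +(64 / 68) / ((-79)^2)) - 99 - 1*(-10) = -2015945753 / 22174273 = -90.91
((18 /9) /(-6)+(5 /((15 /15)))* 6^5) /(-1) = -116639 /3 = -38879.67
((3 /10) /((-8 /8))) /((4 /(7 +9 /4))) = -111 /160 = -0.69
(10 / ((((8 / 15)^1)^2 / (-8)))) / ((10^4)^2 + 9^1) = -1125 / 400000036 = -0.00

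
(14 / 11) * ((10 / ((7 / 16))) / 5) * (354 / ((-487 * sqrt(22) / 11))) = -11328 * sqrt(22) / 5357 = -9.92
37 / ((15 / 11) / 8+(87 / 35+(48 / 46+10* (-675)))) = -2621080 / 477907917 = -0.01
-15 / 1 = -15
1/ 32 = 0.03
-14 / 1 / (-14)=1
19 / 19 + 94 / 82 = 88 / 41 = 2.15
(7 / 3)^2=5.44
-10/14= -5/7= -0.71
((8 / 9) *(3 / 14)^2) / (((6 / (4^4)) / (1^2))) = 256 / 147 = 1.74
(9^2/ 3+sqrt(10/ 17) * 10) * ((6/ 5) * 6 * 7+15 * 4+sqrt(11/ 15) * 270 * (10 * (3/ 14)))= 6 * (644+225 * sqrt(165)) * (10 * sqrt(170)+459)/ 595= 21004.92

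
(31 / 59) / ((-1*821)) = -31 / 48439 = -0.00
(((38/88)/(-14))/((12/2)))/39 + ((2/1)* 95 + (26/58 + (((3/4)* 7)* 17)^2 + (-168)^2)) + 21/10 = 380209064359/10450440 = 36382.11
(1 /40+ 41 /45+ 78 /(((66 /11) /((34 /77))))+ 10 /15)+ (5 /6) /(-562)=57185719 /7789320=7.34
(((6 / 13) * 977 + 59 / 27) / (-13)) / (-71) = 159041 / 323973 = 0.49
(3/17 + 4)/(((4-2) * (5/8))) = 284/85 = 3.34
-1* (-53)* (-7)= -371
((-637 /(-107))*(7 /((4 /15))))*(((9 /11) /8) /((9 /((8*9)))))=601965 /4708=127.86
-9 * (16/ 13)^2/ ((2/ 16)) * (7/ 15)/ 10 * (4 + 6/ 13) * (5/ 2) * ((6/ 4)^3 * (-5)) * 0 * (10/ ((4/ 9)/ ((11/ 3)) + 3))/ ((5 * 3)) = 0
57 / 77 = 0.74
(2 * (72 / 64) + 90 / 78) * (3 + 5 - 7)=177 / 52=3.40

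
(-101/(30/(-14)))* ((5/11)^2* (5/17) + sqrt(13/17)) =44.08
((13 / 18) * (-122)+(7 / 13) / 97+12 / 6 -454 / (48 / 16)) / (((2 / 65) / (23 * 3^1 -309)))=538938800 / 291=1852023.37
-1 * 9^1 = -9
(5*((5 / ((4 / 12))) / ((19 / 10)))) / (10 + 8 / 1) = 125 / 57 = 2.19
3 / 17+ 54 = 921 / 17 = 54.18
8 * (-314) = -2512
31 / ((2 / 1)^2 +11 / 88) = 248 / 33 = 7.52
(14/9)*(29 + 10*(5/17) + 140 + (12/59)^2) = 142483754/532593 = 267.53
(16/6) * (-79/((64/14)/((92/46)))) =-553/6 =-92.17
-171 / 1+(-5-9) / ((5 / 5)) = -185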